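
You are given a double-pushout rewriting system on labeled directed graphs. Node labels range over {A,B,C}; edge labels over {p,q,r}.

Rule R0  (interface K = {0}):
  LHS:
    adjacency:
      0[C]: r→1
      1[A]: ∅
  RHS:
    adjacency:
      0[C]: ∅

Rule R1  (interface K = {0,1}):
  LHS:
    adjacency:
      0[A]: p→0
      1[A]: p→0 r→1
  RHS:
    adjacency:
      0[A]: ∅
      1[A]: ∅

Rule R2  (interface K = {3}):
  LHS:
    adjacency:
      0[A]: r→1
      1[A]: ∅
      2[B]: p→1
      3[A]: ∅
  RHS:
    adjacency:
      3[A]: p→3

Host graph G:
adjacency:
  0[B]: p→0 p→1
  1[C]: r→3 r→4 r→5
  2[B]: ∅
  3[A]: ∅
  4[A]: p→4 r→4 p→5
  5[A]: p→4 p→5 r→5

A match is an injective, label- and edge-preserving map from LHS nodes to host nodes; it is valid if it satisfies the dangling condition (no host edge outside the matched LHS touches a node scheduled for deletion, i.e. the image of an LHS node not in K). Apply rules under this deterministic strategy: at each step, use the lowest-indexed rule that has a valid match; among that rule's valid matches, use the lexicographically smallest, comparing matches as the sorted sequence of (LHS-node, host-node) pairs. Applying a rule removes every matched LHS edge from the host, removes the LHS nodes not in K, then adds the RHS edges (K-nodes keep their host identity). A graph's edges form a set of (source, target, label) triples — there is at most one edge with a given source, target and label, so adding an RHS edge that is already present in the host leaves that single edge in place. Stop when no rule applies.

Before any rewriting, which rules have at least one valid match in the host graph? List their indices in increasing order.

R0: 1 valid match — {0↦1, 1↦3}
R1: 2 valid matches — {0↦4, 1↦5}, {0↦5, 1↦4}
R2: no valid match — LHS pattern not found

Answer: [R0,R1]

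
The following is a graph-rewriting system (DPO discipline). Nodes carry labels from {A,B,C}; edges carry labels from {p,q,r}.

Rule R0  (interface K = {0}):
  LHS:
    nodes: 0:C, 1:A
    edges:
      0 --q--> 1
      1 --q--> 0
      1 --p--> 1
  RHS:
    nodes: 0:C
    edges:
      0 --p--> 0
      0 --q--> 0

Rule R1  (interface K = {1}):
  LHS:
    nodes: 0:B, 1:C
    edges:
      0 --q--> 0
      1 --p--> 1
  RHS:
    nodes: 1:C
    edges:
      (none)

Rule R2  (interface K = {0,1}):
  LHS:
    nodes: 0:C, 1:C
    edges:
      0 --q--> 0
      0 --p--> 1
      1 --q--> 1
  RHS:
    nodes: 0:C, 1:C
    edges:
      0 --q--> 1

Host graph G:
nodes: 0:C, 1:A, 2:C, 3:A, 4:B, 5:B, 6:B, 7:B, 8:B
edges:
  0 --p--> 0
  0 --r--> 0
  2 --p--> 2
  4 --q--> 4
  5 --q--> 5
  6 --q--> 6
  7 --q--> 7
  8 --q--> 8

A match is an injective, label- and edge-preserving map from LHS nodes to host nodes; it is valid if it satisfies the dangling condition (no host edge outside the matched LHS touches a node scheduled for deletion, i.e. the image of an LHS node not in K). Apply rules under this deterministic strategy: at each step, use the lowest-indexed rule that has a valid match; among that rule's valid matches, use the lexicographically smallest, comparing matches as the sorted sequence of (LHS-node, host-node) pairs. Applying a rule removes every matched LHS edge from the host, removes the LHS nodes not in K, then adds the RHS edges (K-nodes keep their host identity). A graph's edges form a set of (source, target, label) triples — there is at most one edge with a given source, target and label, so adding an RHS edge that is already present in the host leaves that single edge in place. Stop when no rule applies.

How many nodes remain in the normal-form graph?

initial: |V|=9 |E|=8  E = 0-p->0 0-r->0 2-p->2 4-q->4 5-q->5 6-q->6 7-q->7 8-q->8
step 1: apply R1 at {0↦4, 1↦0}  → |V|=8 |E|=6  E = 0-r->0 2-p->2 5-q->5 6-q->6 7-q->7 8-q->8
step 2: apply R1 at {0↦5, 1↦2}  → |V|=7 |E|=4  E = 0-r->0 6-q->6 7-q->7 8-q->8
normal form: no rule applies after step 2
NF nodes: {0:C, 1:A, 2:C, 3:A, 6:B, 7:B, 8:B}

Answer: 7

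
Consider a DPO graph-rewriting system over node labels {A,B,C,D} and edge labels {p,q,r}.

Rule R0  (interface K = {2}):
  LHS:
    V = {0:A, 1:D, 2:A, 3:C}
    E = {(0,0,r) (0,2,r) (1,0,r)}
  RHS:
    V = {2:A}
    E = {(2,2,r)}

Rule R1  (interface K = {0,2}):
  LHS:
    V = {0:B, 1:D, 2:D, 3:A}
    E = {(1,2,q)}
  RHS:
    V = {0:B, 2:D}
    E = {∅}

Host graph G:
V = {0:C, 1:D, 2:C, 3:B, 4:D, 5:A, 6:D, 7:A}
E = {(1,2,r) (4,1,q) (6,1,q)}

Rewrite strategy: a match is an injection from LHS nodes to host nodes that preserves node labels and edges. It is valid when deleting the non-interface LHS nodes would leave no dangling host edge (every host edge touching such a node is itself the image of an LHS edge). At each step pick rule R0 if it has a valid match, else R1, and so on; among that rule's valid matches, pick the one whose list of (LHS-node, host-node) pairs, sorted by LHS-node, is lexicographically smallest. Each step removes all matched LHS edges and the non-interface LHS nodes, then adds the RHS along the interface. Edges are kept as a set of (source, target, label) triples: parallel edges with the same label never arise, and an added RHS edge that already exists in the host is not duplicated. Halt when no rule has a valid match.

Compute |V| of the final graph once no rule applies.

Answer: 4

Rewrite trace:
start.  V:8 E:3  edges: 1-r->2 4-q->1 6-q->1
1. fire R1 via {0↦3, 1↦4, 2↦1, 3↦5}  →  V:6 E:2  edges: 1-r->2 6-q->1
2. fire R1 via {0↦3, 1↦6, 2↦1, 3↦7}  →  V:4 E:1  edges: 1-r->2
normal form: no rule applies after step 2
NF nodes: {0:C, 1:D, 2:C, 3:B}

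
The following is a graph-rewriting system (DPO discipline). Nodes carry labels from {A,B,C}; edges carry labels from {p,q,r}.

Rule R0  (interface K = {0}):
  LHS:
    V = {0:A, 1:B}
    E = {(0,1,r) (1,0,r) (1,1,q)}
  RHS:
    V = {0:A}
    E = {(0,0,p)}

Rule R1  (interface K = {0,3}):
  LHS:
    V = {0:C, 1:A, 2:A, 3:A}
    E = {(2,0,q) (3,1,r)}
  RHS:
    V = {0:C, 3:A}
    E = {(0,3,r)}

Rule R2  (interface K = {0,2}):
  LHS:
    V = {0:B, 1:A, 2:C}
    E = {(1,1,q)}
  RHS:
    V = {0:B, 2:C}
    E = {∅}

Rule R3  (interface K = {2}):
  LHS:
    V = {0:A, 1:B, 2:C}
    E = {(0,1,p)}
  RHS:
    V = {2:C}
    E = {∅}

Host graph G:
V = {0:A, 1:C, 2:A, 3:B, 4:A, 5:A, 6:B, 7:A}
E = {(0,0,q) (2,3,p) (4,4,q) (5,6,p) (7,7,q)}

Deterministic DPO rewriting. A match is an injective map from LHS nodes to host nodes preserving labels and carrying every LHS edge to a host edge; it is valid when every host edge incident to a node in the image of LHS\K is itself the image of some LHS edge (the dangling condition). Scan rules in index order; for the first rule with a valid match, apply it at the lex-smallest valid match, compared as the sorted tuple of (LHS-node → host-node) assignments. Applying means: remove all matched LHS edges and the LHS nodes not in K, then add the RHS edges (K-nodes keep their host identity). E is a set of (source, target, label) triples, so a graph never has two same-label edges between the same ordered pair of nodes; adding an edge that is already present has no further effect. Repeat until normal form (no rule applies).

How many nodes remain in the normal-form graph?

Answer: 1

Derivation:
start.  V:8 E:5  edges: 0-q->0 2-p->3 4-q->4 5-p->6 7-q->7
1. fire R2 via {0↦3, 1↦0, 2↦1}  →  V:7 E:4  edges: 2-p->3 4-q->4 5-p->6 7-q->7
2. fire R2 via {0↦3, 1↦4, 2↦1}  →  V:6 E:3  edges: 2-p->3 5-p->6 7-q->7
3. fire R2 via {0↦3, 1↦7, 2↦1}  →  V:5 E:2  edges: 2-p->3 5-p->6
4. fire R3 via {0↦2, 1↦3, 2↦1}  →  V:3 E:1  edges: 5-p->6
5. fire R3 via {0↦5, 1↦6, 2↦1}  →  V:1 E:0  edges: ∅
halt: no rule applies after step 5
NF nodes: {1:C}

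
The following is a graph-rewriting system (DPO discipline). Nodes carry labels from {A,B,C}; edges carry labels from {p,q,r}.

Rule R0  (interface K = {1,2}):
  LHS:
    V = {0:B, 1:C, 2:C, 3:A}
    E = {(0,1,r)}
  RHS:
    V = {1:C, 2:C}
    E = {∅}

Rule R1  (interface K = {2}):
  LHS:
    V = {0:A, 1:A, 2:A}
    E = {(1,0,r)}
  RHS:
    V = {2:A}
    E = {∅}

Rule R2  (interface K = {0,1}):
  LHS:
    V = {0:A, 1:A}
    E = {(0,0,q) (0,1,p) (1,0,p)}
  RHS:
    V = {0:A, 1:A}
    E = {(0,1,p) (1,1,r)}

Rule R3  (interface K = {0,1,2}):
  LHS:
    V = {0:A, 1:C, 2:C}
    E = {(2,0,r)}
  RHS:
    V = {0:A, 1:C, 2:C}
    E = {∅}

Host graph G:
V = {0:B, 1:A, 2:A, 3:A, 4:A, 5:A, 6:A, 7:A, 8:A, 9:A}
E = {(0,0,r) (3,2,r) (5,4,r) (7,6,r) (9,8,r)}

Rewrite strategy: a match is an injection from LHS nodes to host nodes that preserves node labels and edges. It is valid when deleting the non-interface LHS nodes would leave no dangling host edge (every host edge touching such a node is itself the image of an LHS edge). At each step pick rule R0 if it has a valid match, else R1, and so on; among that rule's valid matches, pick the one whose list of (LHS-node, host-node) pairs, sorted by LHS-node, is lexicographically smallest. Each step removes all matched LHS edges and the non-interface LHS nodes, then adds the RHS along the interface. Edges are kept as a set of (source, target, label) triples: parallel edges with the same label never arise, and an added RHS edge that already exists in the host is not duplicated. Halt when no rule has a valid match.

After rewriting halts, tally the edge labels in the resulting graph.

start.  V:10 E:5  edges: 0-r->0 3-r->2 5-r->4 7-r->6 9-r->8
1. fire R1 via {0↦2, 1↦3, 2↦1}  →  V:8 E:4  edges: 0-r->0 5-r->4 7-r->6 9-r->8
2. fire R1 via {0↦4, 1↦5, 2↦1}  →  V:6 E:3  edges: 0-r->0 7-r->6 9-r->8
3. fire R1 via {0↦6, 1↦7, 2↦1}  →  V:4 E:2  edges: 0-r->0 9-r->8
4. fire R1 via {0↦8, 1↦9, 2↦1}  →  V:2 E:1  edges: 0-r->0
final graph: no rule applies after step 4
NF edges: [(0, 0, 'r')]

Answer: r:1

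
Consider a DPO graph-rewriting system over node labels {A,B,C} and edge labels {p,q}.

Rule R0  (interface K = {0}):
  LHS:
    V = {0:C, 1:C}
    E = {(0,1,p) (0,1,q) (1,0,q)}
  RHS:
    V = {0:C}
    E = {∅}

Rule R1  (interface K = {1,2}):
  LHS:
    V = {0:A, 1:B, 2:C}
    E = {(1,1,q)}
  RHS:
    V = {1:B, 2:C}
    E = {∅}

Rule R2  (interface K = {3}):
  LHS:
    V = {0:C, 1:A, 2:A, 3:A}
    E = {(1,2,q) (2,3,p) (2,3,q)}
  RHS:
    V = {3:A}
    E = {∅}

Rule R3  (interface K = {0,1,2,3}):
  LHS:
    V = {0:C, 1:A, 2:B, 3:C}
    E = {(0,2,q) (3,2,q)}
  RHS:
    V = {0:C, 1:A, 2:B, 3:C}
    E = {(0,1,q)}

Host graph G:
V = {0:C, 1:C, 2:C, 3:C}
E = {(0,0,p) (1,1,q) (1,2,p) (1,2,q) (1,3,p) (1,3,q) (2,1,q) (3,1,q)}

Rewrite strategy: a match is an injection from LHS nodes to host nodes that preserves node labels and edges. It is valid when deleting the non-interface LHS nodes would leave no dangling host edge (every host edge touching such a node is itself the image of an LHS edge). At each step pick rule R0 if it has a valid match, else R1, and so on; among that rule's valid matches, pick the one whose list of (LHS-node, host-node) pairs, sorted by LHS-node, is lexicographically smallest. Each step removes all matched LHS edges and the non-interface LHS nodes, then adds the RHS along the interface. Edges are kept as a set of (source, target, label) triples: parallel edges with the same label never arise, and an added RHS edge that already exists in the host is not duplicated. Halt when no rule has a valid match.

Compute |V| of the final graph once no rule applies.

start.  V:4 E:8  edges: 0-p->0 1-q->1 1-p->2 1-q->2 1-p->3 1-q->3 2-q->1 3-q->1
1. fire R0 via {0↦1, 1↦2}  →  V:3 E:5  edges: 0-p->0 1-q->1 1-p->3 1-q->3 3-q->1
2. fire R0 via {0↦1, 1↦3}  →  V:2 E:2  edges: 0-p->0 1-q->1
normal form: no rule applies after step 2
NF nodes: {0:C, 1:C}

Answer: 2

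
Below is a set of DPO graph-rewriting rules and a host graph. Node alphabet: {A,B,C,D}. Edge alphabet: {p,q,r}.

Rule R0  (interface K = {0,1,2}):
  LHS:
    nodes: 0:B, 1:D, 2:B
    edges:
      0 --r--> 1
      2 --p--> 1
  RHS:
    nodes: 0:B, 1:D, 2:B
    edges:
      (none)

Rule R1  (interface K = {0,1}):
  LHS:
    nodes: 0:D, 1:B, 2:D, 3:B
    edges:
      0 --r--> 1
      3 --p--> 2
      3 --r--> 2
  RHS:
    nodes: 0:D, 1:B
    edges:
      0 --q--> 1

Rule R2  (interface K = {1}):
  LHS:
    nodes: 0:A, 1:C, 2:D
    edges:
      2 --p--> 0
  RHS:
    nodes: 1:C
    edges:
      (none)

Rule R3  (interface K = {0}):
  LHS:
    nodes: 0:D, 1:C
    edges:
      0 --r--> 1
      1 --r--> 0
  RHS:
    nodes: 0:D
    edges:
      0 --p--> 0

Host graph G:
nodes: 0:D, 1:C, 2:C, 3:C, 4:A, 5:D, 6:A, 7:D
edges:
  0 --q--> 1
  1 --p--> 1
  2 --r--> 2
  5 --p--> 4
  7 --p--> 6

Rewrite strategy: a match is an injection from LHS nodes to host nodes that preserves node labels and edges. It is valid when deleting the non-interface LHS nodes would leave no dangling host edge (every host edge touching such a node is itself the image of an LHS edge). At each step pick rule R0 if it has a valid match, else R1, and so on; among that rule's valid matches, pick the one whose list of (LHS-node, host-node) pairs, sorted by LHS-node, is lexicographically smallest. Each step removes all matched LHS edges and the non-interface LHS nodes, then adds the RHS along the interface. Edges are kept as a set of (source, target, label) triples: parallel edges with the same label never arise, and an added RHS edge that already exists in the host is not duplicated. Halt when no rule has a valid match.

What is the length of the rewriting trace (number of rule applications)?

[0] host  ⇒  8 nodes, 5 edges  {0-q->1 1-p->1 2-r->2 5-p->4 7-p->6}
[1] R2 @ {0↦4, 1↦1, 2↦5}  ⇒  6 nodes, 4 edges  {0-q->1 1-p->1 2-r->2 7-p->6}
[2] R2 @ {0↦6, 1↦1, 2↦7}  ⇒  4 nodes, 3 edges  {0-q->1 1-p->1 2-r->2}
halt: no rule applies after step 2

Answer: 2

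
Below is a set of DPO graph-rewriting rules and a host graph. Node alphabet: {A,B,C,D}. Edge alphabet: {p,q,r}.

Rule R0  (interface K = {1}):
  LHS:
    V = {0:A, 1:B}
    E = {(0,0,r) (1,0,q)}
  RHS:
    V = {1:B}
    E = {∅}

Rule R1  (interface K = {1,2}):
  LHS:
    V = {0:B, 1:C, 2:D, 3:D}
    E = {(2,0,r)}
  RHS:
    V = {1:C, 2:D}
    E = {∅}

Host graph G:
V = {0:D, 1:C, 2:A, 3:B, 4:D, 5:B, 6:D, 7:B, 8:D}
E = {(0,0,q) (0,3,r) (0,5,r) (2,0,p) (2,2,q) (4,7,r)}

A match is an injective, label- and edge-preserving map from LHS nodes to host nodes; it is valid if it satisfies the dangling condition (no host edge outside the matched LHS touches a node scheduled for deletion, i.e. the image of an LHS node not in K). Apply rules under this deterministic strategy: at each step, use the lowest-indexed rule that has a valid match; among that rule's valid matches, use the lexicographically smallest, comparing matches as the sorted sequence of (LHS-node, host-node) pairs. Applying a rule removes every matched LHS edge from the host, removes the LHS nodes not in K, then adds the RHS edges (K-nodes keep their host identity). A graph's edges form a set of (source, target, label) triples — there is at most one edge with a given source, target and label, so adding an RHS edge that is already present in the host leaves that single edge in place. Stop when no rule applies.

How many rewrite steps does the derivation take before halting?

Answer: 2

Rewrite trace:
initial: |V|=9 |E|=6  E = 0-q->0 0-r->3 0-r->5 2-p->0 2-q->2 4-r->7
step 1: apply R1 at {0↦3, 1↦1, 2↦0, 3↦6}  → |V|=7 |E|=5  E = 0-q->0 0-r->5 2-p->0 2-q->2 4-r->7
step 2: apply R1 at {0↦5, 1↦1, 2↦0, 3↦8}  → |V|=5 |E|=4  E = 0-q->0 2-p->0 2-q->2 4-r->7
normal form: no rule applies after step 2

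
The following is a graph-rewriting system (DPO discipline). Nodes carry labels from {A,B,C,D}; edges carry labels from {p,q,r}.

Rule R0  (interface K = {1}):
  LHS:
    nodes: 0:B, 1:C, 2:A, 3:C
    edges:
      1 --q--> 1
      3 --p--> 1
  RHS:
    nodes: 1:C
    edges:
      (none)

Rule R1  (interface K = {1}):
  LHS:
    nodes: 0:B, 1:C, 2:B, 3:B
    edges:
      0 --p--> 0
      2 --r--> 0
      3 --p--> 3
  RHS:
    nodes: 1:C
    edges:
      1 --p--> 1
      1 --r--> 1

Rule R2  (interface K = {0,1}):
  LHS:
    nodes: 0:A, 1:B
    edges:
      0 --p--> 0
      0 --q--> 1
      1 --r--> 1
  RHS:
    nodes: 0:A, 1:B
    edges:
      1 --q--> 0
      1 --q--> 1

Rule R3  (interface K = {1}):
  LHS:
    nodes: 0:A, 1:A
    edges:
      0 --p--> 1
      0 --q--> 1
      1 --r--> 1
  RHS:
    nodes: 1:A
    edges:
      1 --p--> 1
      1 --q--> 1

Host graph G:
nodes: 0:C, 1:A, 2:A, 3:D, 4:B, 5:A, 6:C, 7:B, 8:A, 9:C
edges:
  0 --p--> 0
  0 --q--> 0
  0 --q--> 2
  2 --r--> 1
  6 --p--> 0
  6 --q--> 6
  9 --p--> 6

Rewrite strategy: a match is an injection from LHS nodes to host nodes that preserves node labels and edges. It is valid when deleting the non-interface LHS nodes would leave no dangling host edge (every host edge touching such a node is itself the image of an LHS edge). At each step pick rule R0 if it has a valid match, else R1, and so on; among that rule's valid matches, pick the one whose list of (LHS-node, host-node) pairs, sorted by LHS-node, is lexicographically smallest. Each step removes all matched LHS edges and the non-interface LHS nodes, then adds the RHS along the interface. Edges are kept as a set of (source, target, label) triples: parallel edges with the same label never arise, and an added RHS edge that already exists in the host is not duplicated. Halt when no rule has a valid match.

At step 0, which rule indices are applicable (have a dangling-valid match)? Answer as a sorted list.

R0: 4 valid matches — {0↦4, 1↦6, 2↦5, 3↦9}, {0↦4, 1↦6, 2↦8, 3↦9}, {0↦7, 1↦6, 2↦5, 3↦9} (+1 more)
R1: no valid match — LHS pattern not found
R2: no valid match — LHS pattern not found
R3: no valid match — LHS pattern not found

Answer: [R0]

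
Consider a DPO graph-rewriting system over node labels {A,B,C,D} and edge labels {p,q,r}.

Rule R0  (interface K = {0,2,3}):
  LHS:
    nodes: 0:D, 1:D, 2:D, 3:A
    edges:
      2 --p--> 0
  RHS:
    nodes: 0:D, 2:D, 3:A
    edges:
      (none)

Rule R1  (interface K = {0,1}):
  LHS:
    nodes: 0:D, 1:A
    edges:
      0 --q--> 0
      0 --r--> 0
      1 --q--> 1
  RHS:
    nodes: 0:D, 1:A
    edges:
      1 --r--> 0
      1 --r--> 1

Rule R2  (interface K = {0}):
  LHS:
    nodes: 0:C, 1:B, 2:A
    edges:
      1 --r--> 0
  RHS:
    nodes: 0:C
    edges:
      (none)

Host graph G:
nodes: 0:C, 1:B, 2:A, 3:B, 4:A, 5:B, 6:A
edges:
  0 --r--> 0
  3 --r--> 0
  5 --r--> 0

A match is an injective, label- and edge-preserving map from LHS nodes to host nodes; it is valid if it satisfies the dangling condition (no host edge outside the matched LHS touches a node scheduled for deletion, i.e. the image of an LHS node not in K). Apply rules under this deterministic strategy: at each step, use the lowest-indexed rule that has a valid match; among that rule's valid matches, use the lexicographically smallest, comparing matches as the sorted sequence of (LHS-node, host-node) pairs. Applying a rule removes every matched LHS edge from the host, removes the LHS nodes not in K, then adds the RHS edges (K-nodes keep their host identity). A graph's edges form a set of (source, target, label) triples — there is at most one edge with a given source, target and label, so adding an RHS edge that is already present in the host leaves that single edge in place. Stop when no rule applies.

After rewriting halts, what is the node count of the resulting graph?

[0] host  ⇒  7 nodes, 3 edges  {0-r->0 3-r->0 5-r->0}
[1] R2 @ {0↦0, 1↦3, 2↦2}  ⇒  5 nodes, 2 edges  {0-r->0 5-r->0}
[2] R2 @ {0↦0, 1↦5, 2↦4}  ⇒  3 nodes, 1 edges  {0-r->0}
halt: no rule applies after step 2
NF nodes: {0:C, 1:B, 6:A}

Answer: 3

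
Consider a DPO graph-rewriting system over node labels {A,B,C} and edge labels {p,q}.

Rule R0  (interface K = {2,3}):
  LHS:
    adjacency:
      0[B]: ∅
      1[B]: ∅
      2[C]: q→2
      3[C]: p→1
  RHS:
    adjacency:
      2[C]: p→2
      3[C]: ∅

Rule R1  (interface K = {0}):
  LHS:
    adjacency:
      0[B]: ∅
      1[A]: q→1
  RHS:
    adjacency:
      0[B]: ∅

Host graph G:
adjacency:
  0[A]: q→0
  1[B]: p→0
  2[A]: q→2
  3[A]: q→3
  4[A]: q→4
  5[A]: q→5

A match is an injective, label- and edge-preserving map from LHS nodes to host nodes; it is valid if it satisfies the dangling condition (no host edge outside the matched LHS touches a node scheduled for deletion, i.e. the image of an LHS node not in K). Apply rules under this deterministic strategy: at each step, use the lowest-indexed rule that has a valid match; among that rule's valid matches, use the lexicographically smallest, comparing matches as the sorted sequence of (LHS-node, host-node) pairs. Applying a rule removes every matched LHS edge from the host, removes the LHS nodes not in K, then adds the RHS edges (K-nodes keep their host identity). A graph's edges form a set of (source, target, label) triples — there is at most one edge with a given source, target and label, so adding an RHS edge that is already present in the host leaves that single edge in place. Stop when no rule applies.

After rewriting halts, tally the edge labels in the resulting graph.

Answer: p:1 q:1

Derivation:
start.  V:6 E:6  edges: 0-q->0 1-p->0 2-q->2 3-q->3 4-q->4 5-q->5
1. fire R1 via {0↦1, 1↦2}  →  V:5 E:5  edges: 0-q->0 1-p->0 3-q->3 4-q->4 5-q->5
2. fire R1 via {0↦1, 1↦3}  →  V:4 E:4  edges: 0-q->0 1-p->0 4-q->4 5-q->5
3. fire R1 via {0↦1, 1↦4}  →  V:3 E:3  edges: 0-q->0 1-p->0 5-q->5
4. fire R1 via {0↦1, 1↦5}  →  V:2 E:2  edges: 0-q->0 1-p->0
halt: no rule applies after step 4
NF edges: [(0, 0, 'q'), (1, 0, 'p')]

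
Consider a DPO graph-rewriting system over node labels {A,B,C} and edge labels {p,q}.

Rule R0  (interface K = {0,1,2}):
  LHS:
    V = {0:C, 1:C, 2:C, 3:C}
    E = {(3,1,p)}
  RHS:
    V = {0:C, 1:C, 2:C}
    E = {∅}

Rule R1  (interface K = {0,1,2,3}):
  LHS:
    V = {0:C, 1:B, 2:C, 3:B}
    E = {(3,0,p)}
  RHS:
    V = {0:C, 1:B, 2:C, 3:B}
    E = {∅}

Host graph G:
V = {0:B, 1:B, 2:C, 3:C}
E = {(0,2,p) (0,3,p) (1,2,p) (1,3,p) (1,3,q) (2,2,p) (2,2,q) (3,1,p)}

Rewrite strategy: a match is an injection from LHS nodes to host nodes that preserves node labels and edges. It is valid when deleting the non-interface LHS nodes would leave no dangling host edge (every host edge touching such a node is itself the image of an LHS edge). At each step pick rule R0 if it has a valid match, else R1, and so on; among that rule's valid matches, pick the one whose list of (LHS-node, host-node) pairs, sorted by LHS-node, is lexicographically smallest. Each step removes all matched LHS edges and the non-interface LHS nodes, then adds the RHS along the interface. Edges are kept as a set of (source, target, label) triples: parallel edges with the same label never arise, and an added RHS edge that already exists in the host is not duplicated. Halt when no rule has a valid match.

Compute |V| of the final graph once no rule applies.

initial: |V|=4 |E|=8  E = 0-p->2 0-p->3 1-p->2 1-p->3 1-q->3 2-p->2 2-q->2 3-p->1
step 1: apply R1 at {0↦2, 1↦0, 2↦3, 3↦1}  → |V|=4 |E|=7  E = 0-p->2 0-p->3 1-p->3 1-q->3 2-p->2 2-q->2 3-p->1
step 2: apply R1 at {0↦2, 1↦1, 2↦3, 3↦0}  → |V|=4 |E|=6  E = 0-p->3 1-p->3 1-q->3 2-p->2 2-q->2 3-p->1
step 3: apply R1 at {0↦3, 1↦0, 2↦2, 3↦1}  → |V|=4 |E|=5  E = 0-p->3 1-q->3 2-p->2 2-q->2 3-p->1
step 4: apply R1 at {0↦3, 1↦1, 2↦2, 3↦0}  → |V|=4 |E|=4  E = 1-q->3 2-p->2 2-q->2 3-p->1
final graph: no rule applies after step 4
NF nodes: {0:B, 1:B, 2:C, 3:C}

Answer: 4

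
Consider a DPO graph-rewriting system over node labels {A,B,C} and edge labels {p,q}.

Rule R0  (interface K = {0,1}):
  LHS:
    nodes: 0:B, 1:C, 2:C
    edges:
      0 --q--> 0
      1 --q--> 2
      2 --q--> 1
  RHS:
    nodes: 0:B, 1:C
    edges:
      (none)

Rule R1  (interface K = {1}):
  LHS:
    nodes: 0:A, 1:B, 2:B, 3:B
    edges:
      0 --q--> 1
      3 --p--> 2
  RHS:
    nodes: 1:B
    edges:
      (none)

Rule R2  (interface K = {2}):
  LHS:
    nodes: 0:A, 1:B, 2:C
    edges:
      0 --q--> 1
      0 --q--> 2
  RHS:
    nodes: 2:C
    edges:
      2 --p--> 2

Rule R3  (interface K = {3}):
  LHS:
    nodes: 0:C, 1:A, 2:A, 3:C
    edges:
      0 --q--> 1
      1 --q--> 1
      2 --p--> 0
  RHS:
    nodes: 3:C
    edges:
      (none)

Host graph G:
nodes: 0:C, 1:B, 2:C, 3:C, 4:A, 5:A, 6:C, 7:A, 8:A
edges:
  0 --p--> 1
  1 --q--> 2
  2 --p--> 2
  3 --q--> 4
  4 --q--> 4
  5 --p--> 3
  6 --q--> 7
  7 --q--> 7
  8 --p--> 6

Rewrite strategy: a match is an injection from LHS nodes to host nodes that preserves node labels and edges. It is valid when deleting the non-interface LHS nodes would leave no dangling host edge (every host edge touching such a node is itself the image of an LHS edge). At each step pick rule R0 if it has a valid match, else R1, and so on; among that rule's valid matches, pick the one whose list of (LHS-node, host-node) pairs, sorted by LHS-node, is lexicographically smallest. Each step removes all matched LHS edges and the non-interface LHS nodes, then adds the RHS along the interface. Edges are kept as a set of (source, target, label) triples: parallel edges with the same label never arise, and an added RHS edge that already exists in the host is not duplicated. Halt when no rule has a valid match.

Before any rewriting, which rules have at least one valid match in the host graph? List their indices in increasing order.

R0: no valid match — LHS pattern not found
R1: no valid match — LHS pattern not found
R2: no valid match — LHS pattern not found
R3: 6 valid matches — {0↦3, 1↦4, 2↦5, 3↦0}, {0↦3, 1↦4, 2↦5, 3↦2}, {0↦3, 1↦4, 2↦5, 3↦6} (+3 more)

Answer: [R3]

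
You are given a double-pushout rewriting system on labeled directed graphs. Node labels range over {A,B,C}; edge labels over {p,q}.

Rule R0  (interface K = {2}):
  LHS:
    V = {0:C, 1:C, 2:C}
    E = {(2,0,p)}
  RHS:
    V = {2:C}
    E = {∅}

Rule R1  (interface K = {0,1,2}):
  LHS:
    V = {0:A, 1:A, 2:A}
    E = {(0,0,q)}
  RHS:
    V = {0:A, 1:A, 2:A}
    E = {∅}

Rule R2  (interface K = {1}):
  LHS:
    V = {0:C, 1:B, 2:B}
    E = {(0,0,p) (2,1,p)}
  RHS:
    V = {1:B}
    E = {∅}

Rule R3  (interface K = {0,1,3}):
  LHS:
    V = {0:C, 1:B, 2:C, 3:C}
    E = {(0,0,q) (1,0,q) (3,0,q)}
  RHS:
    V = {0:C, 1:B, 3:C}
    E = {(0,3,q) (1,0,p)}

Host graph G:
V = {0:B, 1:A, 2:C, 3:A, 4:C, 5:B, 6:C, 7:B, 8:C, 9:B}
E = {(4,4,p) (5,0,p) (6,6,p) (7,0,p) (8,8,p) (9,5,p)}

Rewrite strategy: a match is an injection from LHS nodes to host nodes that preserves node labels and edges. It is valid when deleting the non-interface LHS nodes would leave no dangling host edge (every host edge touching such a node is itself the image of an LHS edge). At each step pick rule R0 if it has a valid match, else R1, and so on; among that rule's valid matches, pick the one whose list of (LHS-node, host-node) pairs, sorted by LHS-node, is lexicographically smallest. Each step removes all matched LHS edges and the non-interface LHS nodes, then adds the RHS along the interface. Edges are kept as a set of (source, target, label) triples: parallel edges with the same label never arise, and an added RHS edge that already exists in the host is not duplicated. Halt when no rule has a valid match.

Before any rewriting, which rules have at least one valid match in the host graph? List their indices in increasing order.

R0: no valid match — LHS pattern not found
R1: no valid match — LHS pattern not found
R2: 6 valid matches — {0↦4, 1↦0, 2↦7}, {0↦4, 1↦5, 2↦9}, {0↦6, 1↦0, 2↦7} (+3 more)
R3: no valid match — LHS pattern not found

Answer: [R2]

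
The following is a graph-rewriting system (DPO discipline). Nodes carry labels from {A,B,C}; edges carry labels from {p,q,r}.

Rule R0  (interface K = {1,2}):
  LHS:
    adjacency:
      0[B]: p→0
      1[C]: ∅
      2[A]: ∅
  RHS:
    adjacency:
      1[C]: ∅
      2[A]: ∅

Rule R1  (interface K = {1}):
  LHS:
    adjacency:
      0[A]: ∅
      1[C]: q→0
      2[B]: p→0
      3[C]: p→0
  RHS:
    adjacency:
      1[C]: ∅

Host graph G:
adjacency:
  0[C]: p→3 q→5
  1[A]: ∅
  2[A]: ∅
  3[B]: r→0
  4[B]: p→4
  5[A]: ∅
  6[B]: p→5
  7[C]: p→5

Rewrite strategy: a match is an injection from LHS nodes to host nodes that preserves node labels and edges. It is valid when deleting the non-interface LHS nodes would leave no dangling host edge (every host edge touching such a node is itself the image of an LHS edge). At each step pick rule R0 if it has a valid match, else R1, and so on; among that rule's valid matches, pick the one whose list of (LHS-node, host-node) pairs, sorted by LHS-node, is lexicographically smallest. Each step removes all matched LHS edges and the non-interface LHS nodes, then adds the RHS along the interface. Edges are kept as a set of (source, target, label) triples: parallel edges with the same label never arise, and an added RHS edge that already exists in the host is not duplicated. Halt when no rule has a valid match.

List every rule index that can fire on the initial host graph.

Answer: [R0,R1]

Rewrite trace:
R0: 6 valid matches — {0↦4, 1↦0, 2↦1}, {0↦4, 1↦0, 2↦2}, {0↦4, 1↦0, 2↦5} (+3 more)
R1: 1 valid match — {0↦5, 1↦0, 2↦6, 3↦7}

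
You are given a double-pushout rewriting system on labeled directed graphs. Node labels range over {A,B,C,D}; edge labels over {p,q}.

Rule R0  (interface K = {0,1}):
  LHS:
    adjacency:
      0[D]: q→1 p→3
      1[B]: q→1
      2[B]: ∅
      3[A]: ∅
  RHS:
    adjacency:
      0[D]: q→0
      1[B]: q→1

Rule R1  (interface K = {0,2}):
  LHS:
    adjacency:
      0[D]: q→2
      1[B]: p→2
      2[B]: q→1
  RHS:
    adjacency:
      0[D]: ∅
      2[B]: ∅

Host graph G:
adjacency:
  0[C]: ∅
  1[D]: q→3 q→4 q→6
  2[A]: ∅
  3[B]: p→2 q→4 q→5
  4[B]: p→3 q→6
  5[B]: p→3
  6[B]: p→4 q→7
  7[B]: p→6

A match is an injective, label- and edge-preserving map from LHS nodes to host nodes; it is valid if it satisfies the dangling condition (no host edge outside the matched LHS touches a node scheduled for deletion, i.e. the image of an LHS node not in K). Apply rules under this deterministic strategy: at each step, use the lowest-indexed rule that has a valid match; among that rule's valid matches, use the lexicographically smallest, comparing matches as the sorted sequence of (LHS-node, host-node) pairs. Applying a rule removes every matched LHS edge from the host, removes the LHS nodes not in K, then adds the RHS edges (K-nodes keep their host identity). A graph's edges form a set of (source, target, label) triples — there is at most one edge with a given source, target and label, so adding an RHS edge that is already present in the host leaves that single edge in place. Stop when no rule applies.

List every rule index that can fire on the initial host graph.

R0: no valid match — LHS pattern not found
R1: 2 valid matches — {0↦1, 1↦5, 2↦3}, {0↦1, 1↦7, 2↦6}

Answer: [R1]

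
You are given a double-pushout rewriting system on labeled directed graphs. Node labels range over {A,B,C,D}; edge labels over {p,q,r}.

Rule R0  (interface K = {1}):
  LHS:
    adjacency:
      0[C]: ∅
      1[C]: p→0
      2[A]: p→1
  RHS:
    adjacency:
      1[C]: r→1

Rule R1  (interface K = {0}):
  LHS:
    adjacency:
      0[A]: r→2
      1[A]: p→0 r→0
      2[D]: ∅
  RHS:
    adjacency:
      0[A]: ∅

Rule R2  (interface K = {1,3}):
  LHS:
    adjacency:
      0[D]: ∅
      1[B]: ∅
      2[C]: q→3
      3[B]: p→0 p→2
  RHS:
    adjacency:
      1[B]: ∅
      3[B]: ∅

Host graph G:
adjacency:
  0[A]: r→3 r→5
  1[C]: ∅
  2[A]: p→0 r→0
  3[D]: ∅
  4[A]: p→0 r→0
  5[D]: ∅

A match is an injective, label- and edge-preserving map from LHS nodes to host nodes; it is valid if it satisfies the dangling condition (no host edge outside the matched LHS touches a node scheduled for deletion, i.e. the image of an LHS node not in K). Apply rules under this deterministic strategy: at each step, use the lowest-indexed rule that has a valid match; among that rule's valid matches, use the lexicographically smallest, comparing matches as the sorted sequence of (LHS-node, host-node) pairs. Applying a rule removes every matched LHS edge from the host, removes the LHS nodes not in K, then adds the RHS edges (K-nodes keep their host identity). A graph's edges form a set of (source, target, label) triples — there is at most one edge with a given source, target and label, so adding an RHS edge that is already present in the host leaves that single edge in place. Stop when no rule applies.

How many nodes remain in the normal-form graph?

Answer: 2

Steps:
start.  V:6 E:6  edges: 0-r->3 0-r->5 2-p->0 2-r->0 4-p->0 4-r->0
1. fire R1 via {0↦0, 1↦2, 2↦3}  →  V:4 E:3  edges: 0-r->5 4-p->0 4-r->0
2. fire R1 via {0↦0, 1↦4, 2↦5}  →  V:2 E:0  edges: ∅
normal form: no rule applies after step 2
NF nodes: {0:A, 1:C}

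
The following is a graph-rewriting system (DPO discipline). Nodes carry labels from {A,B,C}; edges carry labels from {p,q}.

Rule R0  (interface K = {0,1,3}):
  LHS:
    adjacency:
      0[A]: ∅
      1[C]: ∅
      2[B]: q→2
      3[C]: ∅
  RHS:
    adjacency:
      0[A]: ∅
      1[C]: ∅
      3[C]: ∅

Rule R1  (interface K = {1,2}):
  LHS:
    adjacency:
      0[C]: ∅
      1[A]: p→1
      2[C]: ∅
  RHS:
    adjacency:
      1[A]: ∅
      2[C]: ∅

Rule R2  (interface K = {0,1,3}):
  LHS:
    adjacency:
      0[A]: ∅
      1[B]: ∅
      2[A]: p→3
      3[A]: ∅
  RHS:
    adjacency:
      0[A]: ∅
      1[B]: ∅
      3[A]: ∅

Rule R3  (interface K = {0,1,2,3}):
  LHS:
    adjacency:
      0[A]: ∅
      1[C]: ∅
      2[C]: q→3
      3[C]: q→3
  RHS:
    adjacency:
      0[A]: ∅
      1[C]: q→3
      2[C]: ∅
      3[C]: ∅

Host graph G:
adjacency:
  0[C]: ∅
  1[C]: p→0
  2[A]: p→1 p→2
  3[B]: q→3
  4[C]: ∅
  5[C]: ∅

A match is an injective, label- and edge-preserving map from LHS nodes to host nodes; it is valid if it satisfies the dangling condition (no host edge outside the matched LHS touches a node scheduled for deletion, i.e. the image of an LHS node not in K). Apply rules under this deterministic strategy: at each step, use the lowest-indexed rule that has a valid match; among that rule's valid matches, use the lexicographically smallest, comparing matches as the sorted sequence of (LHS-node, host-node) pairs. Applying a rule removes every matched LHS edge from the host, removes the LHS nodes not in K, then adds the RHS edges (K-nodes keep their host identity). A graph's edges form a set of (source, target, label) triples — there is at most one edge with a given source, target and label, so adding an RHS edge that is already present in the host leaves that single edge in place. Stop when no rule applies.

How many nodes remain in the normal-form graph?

start.  V:6 E:4  edges: 1-p->0 2-p->1 2-p->2 3-q->3
1. fire R0 via {0↦2, 1↦0, 2↦3, 3↦1}  →  V:5 E:3  edges: 1-p->0 2-p->1 2-p->2
2. fire R1 via {0↦4, 1↦2, 2↦0}  →  V:4 E:2  edges: 1-p->0 2-p->1
normal form: no rule applies after step 2
NF nodes: {0:C, 1:C, 2:A, 5:C}

Answer: 4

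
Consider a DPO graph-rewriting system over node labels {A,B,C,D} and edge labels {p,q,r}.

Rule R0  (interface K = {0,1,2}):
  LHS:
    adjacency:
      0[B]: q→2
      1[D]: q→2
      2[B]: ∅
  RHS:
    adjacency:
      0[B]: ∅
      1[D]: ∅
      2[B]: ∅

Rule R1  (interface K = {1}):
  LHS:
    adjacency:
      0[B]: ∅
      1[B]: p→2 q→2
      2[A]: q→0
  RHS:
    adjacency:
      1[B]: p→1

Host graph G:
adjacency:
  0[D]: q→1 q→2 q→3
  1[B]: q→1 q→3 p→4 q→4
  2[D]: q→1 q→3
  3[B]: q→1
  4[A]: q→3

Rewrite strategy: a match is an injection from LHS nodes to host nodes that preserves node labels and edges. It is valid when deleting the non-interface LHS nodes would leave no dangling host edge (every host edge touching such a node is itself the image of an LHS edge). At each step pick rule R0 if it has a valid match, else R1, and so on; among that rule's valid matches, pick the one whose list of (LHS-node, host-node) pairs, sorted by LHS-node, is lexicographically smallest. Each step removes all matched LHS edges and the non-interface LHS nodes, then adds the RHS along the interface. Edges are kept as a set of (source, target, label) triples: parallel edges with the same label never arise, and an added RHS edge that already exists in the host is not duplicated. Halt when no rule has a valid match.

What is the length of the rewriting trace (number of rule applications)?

initial: |V|=5 |E|=11  E = 0-q->1 0-q->2 0-q->3 1-q->1 1-q->3 1-p->4 1-q->4 2-q->1 2-q->3 3-q->1 4-q->3
step 1: apply R0 at {0↦1, 1↦0, 2↦3}  → |V|=5 |E|=9  E = 0-q->1 0-q->2 1-q->1 1-p->4 1-q->4 2-q->1 2-q->3 3-q->1 4-q->3
step 2: apply R0 at {0↦3, 1↦0, 2↦1}  → |V|=5 |E|=7  E = 0-q->2 1-q->1 1-p->4 1-q->4 2-q->1 2-q->3 4-q->3
normal form: no rule applies after step 2

Answer: 2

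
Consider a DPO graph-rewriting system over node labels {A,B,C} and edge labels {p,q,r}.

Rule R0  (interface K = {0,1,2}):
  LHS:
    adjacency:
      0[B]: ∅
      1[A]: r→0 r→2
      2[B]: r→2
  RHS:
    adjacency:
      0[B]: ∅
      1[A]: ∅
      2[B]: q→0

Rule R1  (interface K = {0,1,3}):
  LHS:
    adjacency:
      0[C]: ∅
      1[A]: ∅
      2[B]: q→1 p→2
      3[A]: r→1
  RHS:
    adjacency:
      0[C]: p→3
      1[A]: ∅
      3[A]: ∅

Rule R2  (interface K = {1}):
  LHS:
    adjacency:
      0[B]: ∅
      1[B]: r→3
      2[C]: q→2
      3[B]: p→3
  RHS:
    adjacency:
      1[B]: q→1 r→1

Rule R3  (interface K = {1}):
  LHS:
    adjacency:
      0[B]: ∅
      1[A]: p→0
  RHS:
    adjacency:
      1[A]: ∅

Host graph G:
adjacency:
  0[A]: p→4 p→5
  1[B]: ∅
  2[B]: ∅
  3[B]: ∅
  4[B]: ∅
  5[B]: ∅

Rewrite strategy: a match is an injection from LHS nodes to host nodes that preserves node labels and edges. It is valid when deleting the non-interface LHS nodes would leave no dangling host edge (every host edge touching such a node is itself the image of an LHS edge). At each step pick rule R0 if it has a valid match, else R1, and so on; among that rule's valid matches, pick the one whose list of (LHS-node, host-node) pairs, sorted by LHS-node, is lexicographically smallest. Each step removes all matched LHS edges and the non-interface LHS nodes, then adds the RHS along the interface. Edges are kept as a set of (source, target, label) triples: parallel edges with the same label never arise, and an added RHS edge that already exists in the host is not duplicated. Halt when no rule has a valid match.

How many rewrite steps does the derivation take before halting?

Answer: 2

Steps:
start.  V:6 E:2  edges: 0-p->4 0-p->5
1. fire R3 via {0↦4, 1↦0}  →  V:5 E:1  edges: 0-p->5
2. fire R3 via {0↦5, 1↦0}  →  V:4 E:0  edges: ∅
normal form: no rule applies after step 2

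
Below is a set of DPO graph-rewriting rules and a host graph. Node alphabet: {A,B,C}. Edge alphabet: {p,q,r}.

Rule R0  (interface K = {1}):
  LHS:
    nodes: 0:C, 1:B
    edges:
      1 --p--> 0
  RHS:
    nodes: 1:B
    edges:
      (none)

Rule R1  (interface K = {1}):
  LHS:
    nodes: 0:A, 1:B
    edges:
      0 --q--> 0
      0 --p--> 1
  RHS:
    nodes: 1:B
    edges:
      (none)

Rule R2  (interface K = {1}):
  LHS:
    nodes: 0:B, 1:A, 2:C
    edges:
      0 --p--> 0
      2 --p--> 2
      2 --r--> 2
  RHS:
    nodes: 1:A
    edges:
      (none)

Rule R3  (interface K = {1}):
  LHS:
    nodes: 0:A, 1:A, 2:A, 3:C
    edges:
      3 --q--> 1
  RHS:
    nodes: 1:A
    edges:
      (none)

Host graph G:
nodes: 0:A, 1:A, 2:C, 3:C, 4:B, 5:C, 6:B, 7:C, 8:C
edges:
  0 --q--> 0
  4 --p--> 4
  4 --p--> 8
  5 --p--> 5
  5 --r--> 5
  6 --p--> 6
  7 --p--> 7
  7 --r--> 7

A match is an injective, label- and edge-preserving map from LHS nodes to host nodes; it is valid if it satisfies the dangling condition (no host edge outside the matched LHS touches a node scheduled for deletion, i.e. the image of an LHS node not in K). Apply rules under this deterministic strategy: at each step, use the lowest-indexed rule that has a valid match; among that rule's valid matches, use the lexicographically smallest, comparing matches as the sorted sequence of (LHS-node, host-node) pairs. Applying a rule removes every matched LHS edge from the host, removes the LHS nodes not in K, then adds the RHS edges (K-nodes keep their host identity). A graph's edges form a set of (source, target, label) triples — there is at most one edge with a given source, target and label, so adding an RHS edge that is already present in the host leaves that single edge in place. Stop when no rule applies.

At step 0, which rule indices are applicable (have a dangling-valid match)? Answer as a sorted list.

Answer: [R0,R2]

Derivation:
R0: 1 valid match — {0↦8, 1↦4}
R1: no valid match — LHS pattern not found
R2: 4 valid matches — {0↦6, 1↦0, 2↦5}, {0↦6, 1↦0, 2↦7}, {0↦6, 1↦1, 2↦5} (+1 more)
R3: no valid match — LHS pattern not found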